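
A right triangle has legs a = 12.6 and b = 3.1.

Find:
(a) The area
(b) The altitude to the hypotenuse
(a) The legs are perpendicular, so Area = ½·a·b = ½·12.6·3.1 = ½·39.06 = 19.53
(b) Hypotenuse c = √(a² + b²) = √(158.76 + 9.61) = √168.37 ≈ 12.9757
    Area = ½·c·h_c  ⇒  h_c = 2·Area/c = 39.06/12.9757 ≈ 3.01023

Area = 19.53, h_c = 3.01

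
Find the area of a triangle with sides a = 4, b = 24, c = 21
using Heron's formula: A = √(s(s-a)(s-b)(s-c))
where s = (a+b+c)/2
s = (4 + 24 + 21)/2 = 49/2 = 24.5
s − a = 20.5, s − b = 0.5, s − c = 3.5
s(s−a)(s−b)(s−c) = 24.5·20.5·0.5·3.5 = 878.9375
Area = √878.9375 ≈ 29.6469

s = 24.5, Area = 29.65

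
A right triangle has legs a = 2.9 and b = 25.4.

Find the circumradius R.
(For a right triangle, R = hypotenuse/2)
Hypotenuse c = √(a² + b²) = √(8.41 + 645.16) = √653.57 ≈ 25.565
R = c/2 ≈ 25.565/2 ≈ 12.7825

R = 12.78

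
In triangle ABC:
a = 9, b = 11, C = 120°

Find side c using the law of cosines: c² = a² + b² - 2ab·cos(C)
c² = 9² + 11² − 2·9·11·cos(120°)
cos(120°) ≈ -0.5
c² ≈ 81 + 121 − 198·(-0.5) ≈ 202 + 99 ≈ 301
c ≈ √301 ≈ 17.3494

c = 17.35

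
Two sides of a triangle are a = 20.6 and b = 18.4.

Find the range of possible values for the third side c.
Triangle inequality: |a − b| < c < a + b
|a − b| = |20.6 − 18.4| = 2.2
a + b = 20.6 + 18.4 = 39

2.2 < c < 39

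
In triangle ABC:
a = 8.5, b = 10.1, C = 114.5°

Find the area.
Two sides and the included angle (SAS): A = ½·a·b·sin(C) = ½·8.5·10.1·sin(114.5°)
sin(114.5°) ≈ 0.909961
A ≈ ½·85.85·0.909961 = 42.925·0.909961 ≈ 39.0601

Area = 39.06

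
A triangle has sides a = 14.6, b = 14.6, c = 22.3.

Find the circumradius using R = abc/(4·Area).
First find the area with Heron's formula.
s = (14.6 + 14.6 + 22.3)/2 = 25.75
Area = √(s(s−a)(s−b)(s−c)) = √(25.75·11.15·11.15·3.45) ≈ √11044.5 ≈ 105.093
abc = 14.6·14.6·22.3 = 4753.468
R = abc/(4·Area) ≈ 4753.468/(4·105.093) = 4753.468/420.371 ≈ 11.3078

R = 11.31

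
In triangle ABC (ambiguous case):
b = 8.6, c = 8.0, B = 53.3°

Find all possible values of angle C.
b/sin(B) = c/sin(C)  ⇒  sin(C) = c·sin(B)/b = 8.0·sin(53.3°)/8.6
sin(53.3°) ≈ 0.801776
sin(C) ≈ 8.0·0.801776/8.6 ≈ 6.41421/8.6 ≈ 0.745838
Candidate 1: C₁ = arcsin(0.745838) ≈ 48.2311°  →  A = 180° − 53.3° − 48.2311° ≈ 78.4689° > 0, valid
Candidate 2: C₂ = 180° − C₁ ≈ 131.769°  →  A = 180° − 53.3° − 131.769° ≈ -5.0689° ≤ 0, not a valid triangle

C = 48.23° (one solution)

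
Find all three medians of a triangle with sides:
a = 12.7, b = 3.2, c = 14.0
Median formula: m_a = ½√(2b² + 2c² − a²) (and cyclically). a² = 161.29, b² = 10.24, c² = 196.
m_a = ½√(2·10.24 + 2·196 − 161.29) = ½√251.19 ≈ ½·15.849 ≈ 7.92449
m_b = ½√(2·161.29 + 2·196 − 10.24) = ½√704.34 ≈ ½·26.5394 ≈ 13.2697
m_c = ½√(2·161.29 + 2·10.24 − 196) = ½√147.06 ≈ ½·12.1268 ≈ 6.06341

m_a = 7.924, m_b = 13.27, m_c = 6.063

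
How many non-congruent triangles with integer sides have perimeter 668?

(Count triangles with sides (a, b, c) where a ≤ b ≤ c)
Let a ≤ b ≤ c with a + b + c = 668. The only binding inequality is a + b > c, i.e. 668 − c > c, so c < 668/2; and c ≥ 668/3 since c is the largest side.
So 223 ≤ c ≤ 333. For each c, b runs from ⌈(668 − c)/2⌉ up to c (then a = 668 − b − c satisfies 1 ≤ a ≤ b automatically), giving c − ⌈(668 − c)/2⌉ + 1 choices.
Summing over c: 1 + 3 + 4 + 6 + … + 165 + 166  (111 terms, c = 223, …, 333) = 9296
Check (closed form: nearest integer to p²/48 for even p, (p+3)²/48 for odd p): 668²/48 = 446224/48 ≈ 9296.33 → 9296

9296 triangles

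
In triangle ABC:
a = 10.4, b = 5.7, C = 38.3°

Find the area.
Two sides and the included angle (SAS): A = ½·a·b·sin(C) = ½·10.4·5.7·sin(38.3°)
sin(38.3°) ≈ 0.619779
A ≈ ½·59.28·0.619779 = 29.64·0.619779 ≈ 18.3703

Area = 18.37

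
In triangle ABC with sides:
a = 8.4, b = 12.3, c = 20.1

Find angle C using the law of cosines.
c² = a² + b² − 2ab·cos(C)  ⇒  cos(C) = (a² + b² − c²)/(2ab)
cos(C) = (8.4² + 12.3² − 20.1²)/(2·8.4·12.3) = (70.56 + 151.29 − 404.01)/206.64 = -182.16/206.64 ≈ -0.881533
C = arccos(-0.881533) ≈ 151.828°

C = 151.8°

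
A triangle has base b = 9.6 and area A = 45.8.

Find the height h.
A = ½·b·h  ⇒  h = 2A/b = 2·45.8/9.6 = 91.6/9.6 ≈ 9.54167

h = 9.542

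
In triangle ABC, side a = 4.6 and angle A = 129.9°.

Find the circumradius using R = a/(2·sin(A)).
R = a/(2·sin(A)) = 4.6/(2·sin(129.9°))
sin(129.9°) ≈ 0.767165
R ≈ 4.6/(2·0.767165) = 4.6/1.53433 ≈ 2.99805

R = 2.998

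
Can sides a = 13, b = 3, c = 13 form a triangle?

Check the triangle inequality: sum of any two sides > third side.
a + b vs c: 13 + 3 = 16 > 13  ✓
a + c vs b: 13 + 13 = 26 > 3  ✓
b + c vs a: 3 + 13 = 16 > 13  ✓

Yes, triangle inequality satisfied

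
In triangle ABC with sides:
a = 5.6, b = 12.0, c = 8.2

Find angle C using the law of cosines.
c² = a² + b² − 2ab·cos(C)  ⇒  cos(C) = (a² + b² − c²)/(2ab)
cos(C) = (5.6² + 12.0² − 8.2²)/(2·5.6·12.0) = (31.36 + 144 − 67.24)/134.4 = 108.12/134.4 ≈ 0.804464
C = arccos(0.804464) ≈ 36.4414°

C = 36.44°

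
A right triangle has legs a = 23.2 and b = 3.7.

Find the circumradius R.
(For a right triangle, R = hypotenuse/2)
Hypotenuse c = √(a² + b²) = √(538.24 + 13.69) = √551.93 ≈ 23.4932
R = c/2 ≈ 23.4932/2 ≈ 11.7466

R = 11.75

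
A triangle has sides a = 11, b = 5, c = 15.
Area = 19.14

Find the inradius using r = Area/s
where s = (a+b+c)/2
s = (11 + 5 + 15)/2 = 31/2 = 15.5
r = Area/s = 19.14/15.5 ≈ 1.23484

r = 1.235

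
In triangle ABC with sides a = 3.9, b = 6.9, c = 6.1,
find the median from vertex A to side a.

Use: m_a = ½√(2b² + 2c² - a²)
m_a = ½√(2·6.9² + 2·6.1² − 3.9²) = ½√(2·47.61 + 2·37.21 − 15.21) = ½√(95.22 + 74.42 − 15.21) = ½√154.43
√154.43 ≈ 12.427, so m_a ≈ 6.21349

m_a = 6.213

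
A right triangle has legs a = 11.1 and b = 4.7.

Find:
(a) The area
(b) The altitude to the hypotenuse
(a) The legs are perpendicular, so Area = ½·a·b = ½·11.1·4.7 = ½·52.17 = 26.085
(b) Hypotenuse c = √(a² + b²) = √(123.21 + 22.09) = √145.3 ≈ 12.054
    Area = ½·c·h_c  ⇒  h_c = 2·Area/c = 52.17/12.054 ≈ 4.32801

Area = 26.085, h_c = 4.328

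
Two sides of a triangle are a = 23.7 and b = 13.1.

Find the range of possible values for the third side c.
Triangle inequality: |a − b| < c < a + b
|a − b| = |23.7 − 13.1| = 10.6
a + b = 23.7 + 13.1 = 36.8

10.6 < c < 36.8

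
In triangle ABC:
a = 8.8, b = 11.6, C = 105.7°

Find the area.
Two sides and the included angle (SAS): A = ½·a·b·sin(C) = ½·8.8·11.6·sin(105.7°)
sin(105.7°) ≈ 0.962692
A ≈ ½·102.08·0.962692 = 51.04·0.962692 ≈ 49.1358

Area = 49.14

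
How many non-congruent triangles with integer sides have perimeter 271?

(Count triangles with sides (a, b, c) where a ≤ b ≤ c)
Let a ≤ b ≤ c with a + b + c = 271. The only binding inequality is a + b > c, i.e. 271 − c > c, so c < 271/2; and c ≥ 271/3 since c is the largest side.
So 91 ≤ c ≤ 135. For each c, b runs from ⌈(271 − c)/2⌉ up to c (then a = 271 − b − c satisfies 1 ≤ a ≤ b automatically), giving c − ⌈(271 − c)/2⌉ + 1 choices.
Summing over c: 2 + 3 + 5 + 6 + … + 66 + 68  (45 terms, c = 91, …, 135) = 1564
Check (closed form: nearest integer to p²/48 for even p, (p+3)²/48 for odd p): (271+3)²/48 = 274²/48 = 75076/48 ≈ 1564.08 → 1564

1564 triangles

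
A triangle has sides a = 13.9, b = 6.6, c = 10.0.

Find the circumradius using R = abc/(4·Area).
First find the area with Heron's formula.
s = (13.9 + 6.6 + 10.0)/2 = 15.25
Area = √(s(s−a)(s−b)(s−c)) = √(15.25·1.35·8.65·5.25) ≈ √934.93 ≈ 30.5766
abc = 13.9·6.6·10.0 = 917.4
R = abc/(4·Area) ≈ 917.4/(4·30.5766) = 917.4/122.306 ≈ 7.50083

R = 7.501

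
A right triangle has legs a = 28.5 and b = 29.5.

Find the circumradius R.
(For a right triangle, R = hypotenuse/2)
Hypotenuse c = √(a² + b²) = √(812.25 + 870.25) = √1682.5 ≈ 41.0183
R = c/2 ≈ 41.0183/2 ≈ 20.5091

R = 20.51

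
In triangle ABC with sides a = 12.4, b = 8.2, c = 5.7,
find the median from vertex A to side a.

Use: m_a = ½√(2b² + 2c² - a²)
m_a = ½√(2·8.2² + 2·5.7² − 12.4²) = ½√(2·67.24 + 2·32.49 − 153.76) = ½√(134.48 + 64.98 − 153.76) = ½√45.7
√45.7 ≈ 6.76018, so m_a ≈ 3.38009

m_a = 3.38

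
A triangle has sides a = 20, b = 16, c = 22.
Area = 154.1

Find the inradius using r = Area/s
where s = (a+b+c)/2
s = (20 + 16 + 22)/2 = 58/2 = 29
r = Area/s = 154.1/29 ≈ 5.31379

r = 5.314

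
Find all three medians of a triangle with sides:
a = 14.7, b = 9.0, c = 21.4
Median formula: m_a = ½√(2b² + 2c² − a²) (and cyclically). a² = 216.09, b² = 81, c² = 457.96.
m_a = ½√(2·81 + 2·457.96 − 216.09) = ½√861.83 ≈ ½·29.3569 ≈ 14.6785
m_b = ½√(2·216.09 + 2·457.96 − 81) = ½√1267.1 ≈ ½·35.5963 ≈ 17.7982
m_c = ½√(2·216.09 + 2·81 − 457.96) = ½√136.22 ≈ ½·11.6713 ≈ 5.83567

m_a = 14.68, m_b = 17.8, m_c = 5.836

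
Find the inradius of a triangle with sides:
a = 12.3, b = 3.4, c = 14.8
r = Area/s where s is the semi-perimeter.
s = (12.3 + 3.4 + 14.8)/2 = 30.5/2 = 15.25
Area = √(s(s−a)(s−b)(s−c)) = √(15.25·2.95·11.85·0.45) ≈ √239.896 ≈ 15.4886
r ≈ 15.4886/15.25 ≈ 1.01564

r = 1.016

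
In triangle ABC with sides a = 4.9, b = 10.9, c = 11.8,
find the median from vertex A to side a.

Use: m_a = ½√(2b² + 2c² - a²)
m_a = ½√(2·10.9² + 2·11.8² − 4.9²) = ½√(2·118.81 + 2·139.24 − 24.01) = ½√(237.62 + 278.48 − 24.01) = ½√492.09
√492.09 ≈ 22.1831, so m_a ≈ 11.0916

m_a = 11.09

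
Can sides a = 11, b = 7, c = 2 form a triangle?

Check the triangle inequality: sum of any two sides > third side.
a + b vs c: 11 + 7 = 18 > 2  ✓
a + c vs b: 11 + 2 = 13 > 7  ✓
b + c vs a: 7 + 2 = 9 ≤ 11  ✗

No: 7 + 2 = 9 is not > 11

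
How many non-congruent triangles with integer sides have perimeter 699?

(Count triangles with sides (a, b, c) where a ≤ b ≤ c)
Let a ≤ b ≤ c with a + b + c = 699. The only binding inequality is a + b > c, i.e. 699 − c > c, so c < 699/2; and c ≥ 699/3 since c is the largest side.
So 233 ≤ c ≤ 349. For each c, b runs from ⌈(699 − c)/2⌉ up to c (then a = 699 − b − c satisfies 1 ≤ a ≤ b automatically), giving c − ⌈(699 − c)/2⌉ + 1 choices.
Summing over c: 1 + 2 + 4 + 5 + … + 173 + 175  (117 terms, c = 233, …, 349) = 10267
Check (closed form: nearest integer to p²/48 for even p, (p+3)²/48 for odd p): (699+3)²/48 = 702²/48 = 492804/48 ≈ 10266.75 → 10267

10267 triangles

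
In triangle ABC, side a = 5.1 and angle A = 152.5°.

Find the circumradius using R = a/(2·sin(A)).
R = a/(2·sin(A)) = 5.1/(2·sin(152.5°))
sin(152.5°) ≈ 0.461749
R ≈ 5.1/(2·0.461749) = 5.1/0.923497 ≈ 5.52249

R = 5.522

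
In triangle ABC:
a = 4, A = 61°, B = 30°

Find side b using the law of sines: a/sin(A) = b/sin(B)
a/sin(A) = b/sin(B)  ⇒  b = a·sin(B)/sin(A) = 4·sin(30°)/sin(61°)
sin(30°) ≈ 0.5, sin(61°) ≈ 0.87462
b ≈ 4·0.5/0.87462 ≈ 2/0.87462 ≈ 2.28671

b = 2.287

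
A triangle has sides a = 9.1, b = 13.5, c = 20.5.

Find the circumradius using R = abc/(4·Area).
First find the area with Heron's formula.
s = (9.1 + 13.5 + 20.5)/2 = 21.55
Area = √(s(s−a)(s−b)(s−c)) = √(21.55·12.45·8.05·1.05) ≈ √2267.78 ≈ 47.6213
abc = 9.1·13.5·20.5 = 2518.425
R = abc/(4·Area) ≈ 2518.425/(4·47.6213) = 2518.425/190.485 ≈ 13.2211

R = 13.22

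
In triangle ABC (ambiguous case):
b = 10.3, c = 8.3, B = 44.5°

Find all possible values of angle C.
b/sin(B) = c/sin(C)  ⇒  sin(C) = c·sin(B)/b = 8.3·sin(44.5°)/10.3
sin(44.5°) ≈ 0.700909
sin(C) ≈ 8.3·0.700909/10.3 ≈ 5.81755/10.3 ≈ 0.56481
Candidate 1: C₁ = arcsin(0.56481) ≈ 34.3891°  →  A = 180° − 44.5° − 34.3891° ≈ 101.111° > 0, valid
Candidate 2: C₂ = 180° − C₁ ≈ 145.611°  →  A = 180° − 44.5° − 145.611° ≈ -10.1109° ≤ 0, not a valid triangle

C = 34.39° (one solution)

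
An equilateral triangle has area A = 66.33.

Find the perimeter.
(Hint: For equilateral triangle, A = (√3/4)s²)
A = (√3/4)s²  ⇒  s² = 4A/√3 = 4·66.33/√3 = 265.32/1.73205 ≈ 153.183
s ≈ √153.183 ≈ 12.3767
Perimeter = 3s ≈ 3·12.3767 ≈ 37.1301

Perimeter = 37.13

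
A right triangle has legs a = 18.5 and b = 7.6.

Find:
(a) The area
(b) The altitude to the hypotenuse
(a) The legs are perpendicular, so Area = ½·a·b = ½·18.5·7.6 = ½·140.6 = 70.3
(b) Hypotenuse c = √(a² + b²) = √(342.25 + 57.76) = √400.01 ≈ 20.0002
    Area = ½·c·h_c  ⇒  h_c = 2·Area/c = 140.6/20.0002 ≈ 7.02991

Area = 70.3, h_c = 7.03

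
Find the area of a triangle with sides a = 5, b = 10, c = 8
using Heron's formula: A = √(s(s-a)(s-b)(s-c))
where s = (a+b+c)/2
s = (5 + 10 + 8)/2 = 23/2 = 11.5
s − a = 6.5, s − b = 1.5, s − c = 3.5
s(s−a)(s−b)(s−c) = 11.5·6.5·1.5·3.5 = 392.4375
Area = √392.4375 ≈ 19.81

s = 11.5, Area = 19.81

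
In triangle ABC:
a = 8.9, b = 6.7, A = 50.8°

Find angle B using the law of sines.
a/sin(A) = b/sin(B)  ⇒  sin(B) = b·sin(A)/a = 6.7·sin(50.8°)/8.9
sin(50.8°) ≈ 0.774944
sin(B) ≈ 6.7·0.774944/8.9 ≈ 5.19213/8.9 ≈ 0.583385
B = arcsin(0.583385) ≈ 35.689°
(Since b ≤ a we need B ≤ A, so the obtuse alternative 180° − 35.689° ≈ 144.311° is rejected.)

B = 35.69°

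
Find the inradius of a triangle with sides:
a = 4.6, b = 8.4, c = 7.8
r = Area/s where s is the semi-perimeter.
s = (4.6 + 8.4 + 7.8)/2 = 20.8/2 = 10.4
Area = √(s(s−a)(s−b)(s−c)) = √(10.4·5.8·2·2.6) ≈ √313.664 ≈ 17.7106
r ≈ 17.7106/10.4 ≈ 1.70294

r = 1.703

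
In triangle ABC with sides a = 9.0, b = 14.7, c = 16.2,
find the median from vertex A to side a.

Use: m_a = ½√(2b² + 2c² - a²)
m_a = ½√(2·14.7² + 2·16.2² − 9.0²) = ½√(2·216.09 + 2·262.44 − 81) = ½√(432.18 + 524.88 − 81) = ½√876.06
√876.06 ≈ 29.5983, so m_a ≈ 14.7992

m_a = 14.8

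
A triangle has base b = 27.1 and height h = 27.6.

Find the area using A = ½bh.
A = ½·b·h = ½·27.1·27.6 = ½·747.96 = 373.98

Area = 373.98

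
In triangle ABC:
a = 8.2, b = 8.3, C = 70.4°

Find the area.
Two sides and the included angle (SAS): A = ½·a·b·sin(C) = ½·8.2·8.3·sin(70.4°)
sin(70.4°) ≈ 0.942057
A ≈ ½·68.06·0.942057 = 34.03·0.942057 ≈ 32.0582

Area = 32.06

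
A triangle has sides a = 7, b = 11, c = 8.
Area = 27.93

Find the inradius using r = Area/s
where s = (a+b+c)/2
s = (7 + 11 + 8)/2 = 26/2 = 13
r = Area/s = 27.93/13 ≈ 2.14846

r = 2.148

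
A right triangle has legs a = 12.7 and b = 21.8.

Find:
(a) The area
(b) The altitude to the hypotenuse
(a) The legs are perpendicular, so Area = ½·a·b = ½·12.7·21.8 = ½·276.86 = 138.43
(b) Hypotenuse c = √(a² + b²) = √(161.29 + 475.24) = √636.53 ≈ 25.2295
    Area = ½·c·h_c  ⇒  h_c = 2·Area/c = 276.86/25.2295 ≈ 10.9736

Area = 138.43, h_c = 10.97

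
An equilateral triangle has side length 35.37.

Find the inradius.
r = Area/s with s the semi-perimeter.
Area = (√3/4)·35.37² = (√3/4)·1251.0369 ≈ 0.433013·1251.0369 ≈ 541.715
s = 3·35.37/2 = 53.055
r ≈ 541.715/53.055 ≈ 10.2104
(Equivalently r = side/(2√3) = 35.37/3.4641 ≈ 10.2104.)

r = 10.21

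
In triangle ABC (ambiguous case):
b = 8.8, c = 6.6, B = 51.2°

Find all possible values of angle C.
b/sin(B) = c/sin(C)  ⇒  sin(C) = c·sin(B)/b = 6.6·sin(51.2°)/8.8
sin(51.2°) ≈ 0.779338
sin(C) ≈ 6.6·0.779338/8.8 ≈ 5.14363/8.8 ≈ 0.584503
Candidate 1: C₁ = arcsin(0.584503) ≈ 35.7679°  →  A = 180° − 51.2° − 35.7679° ≈ 93.0321° > 0, valid
Candidate 2: C₂ = 180° − C₁ ≈ 144.232°  →  A = 180° − 51.2° − 144.232° ≈ -15.4321° ≤ 0, not a valid triangle

C = 35.77° (one solution)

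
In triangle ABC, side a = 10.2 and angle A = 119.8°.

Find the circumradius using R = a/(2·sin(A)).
R = a/(2·sin(A)) = 10.2/(2·sin(119.8°))
sin(119.8°) ≈ 0.867765
R ≈ 10.2/(2·0.867765) = 10.2/1.73553 ≈ 5.87716

R = 5.877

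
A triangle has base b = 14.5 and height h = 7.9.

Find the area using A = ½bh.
A = ½·b·h = ½·14.5·7.9 = ½·114.55 = 57.275

Area = 57.275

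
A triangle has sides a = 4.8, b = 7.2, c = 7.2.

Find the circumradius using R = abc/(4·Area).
First find the area with Heron's formula.
s = (4.8 + 7.2 + 7.2)/2 = 9.6
Area = √(s(s−a)(s−b)(s−c)) = √(9.6·4.8·2.4·2.4) ≈ √265.421 ≈ 16.2917
abc = 4.8·7.2·7.2 = 248.832
R = abc/(4·Area) ≈ 248.832/(4·16.2917) = 248.832/65.167 ≈ 3.81838

R = 3.818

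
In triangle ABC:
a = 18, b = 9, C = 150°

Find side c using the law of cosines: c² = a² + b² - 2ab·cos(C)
c² = 18² + 9² − 2·18·9·cos(150°)
cos(150°) ≈ -0.866025
c² ≈ 324 + 81 − 324·(-0.866025) ≈ 405 + 280.592 ≈ 685.592
c ≈ √685.592 ≈ 26.1838

c = 26.18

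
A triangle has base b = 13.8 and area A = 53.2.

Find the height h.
A = ½·b·h  ⇒  h = 2A/b = 2·53.2/13.8 = 106.4/13.8 ≈ 7.71014

h = 7.71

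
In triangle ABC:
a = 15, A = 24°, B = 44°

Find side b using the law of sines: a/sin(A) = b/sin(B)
a/sin(A) = b/sin(B)  ⇒  b = a·sin(B)/sin(A) = 15·sin(44°)/sin(24°)
sin(44°) ≈ 0.694658, sin(24°) ≈ 0.406737
b ≈ 15·0.694658/0.406737 ≈ 10.4199/0.406737 ≈ 25.6182

b = 25.62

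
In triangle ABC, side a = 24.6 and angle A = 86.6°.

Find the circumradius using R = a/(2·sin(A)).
R = a/(2·sin(A)) = 24.6/(2·sin(86.6°))
sin(86.6°) ≈ 0.99824
R ≈ 24.6/(2·0.99824) = 24.6/1.99648 ≈ 12.3217

R = 12.32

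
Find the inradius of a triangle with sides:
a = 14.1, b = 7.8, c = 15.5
r = Area/s where s is the semi-perimeter.
s = (14.1 + 7.8 + 15.5)/2 = 37.4/2 = 18.7
Area = √(s(s−a)(s−b)(s−c)) = √(18.7·4.6·10.9·3.2) ≈ √3000.38 ≈ 54.7757
r ≈ 54.7757/18.7 ≈ 2.92918

r = 2.929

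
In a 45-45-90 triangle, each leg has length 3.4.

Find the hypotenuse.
In a 45-45-90 triangle the sides are in ratio 1 : 1 : √2, so hypotenuse = leg·√2.
Hypotenuse = 3.4·√2 ≈ 3.4·1.41421 ≈ 4.80833

Hypotenuse = 3.4√2 = 4.808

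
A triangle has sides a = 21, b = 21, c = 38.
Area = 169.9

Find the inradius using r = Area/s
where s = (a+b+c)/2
s = (21 + 21 + 38)/2 = 80/2 = 40
r = Area/s = 169.9/40 ≈ 4.2475

r = 4.248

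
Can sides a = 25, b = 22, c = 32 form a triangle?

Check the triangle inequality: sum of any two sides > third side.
a + b vs c: 25 + 22 = 47 > 32  ✓
a + c vs b: 25 + 32 = 57 > 22  ✓
b + c vs a: 22 + 32 = 54 > 25  ✓

Yes, triangle inequality satisfied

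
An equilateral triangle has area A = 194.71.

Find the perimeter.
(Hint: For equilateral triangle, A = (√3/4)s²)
A = (√3/4)s²  ⇒  s² = 4A/√3 = 4·194.71/√3 = 778.84/1.73205 ≈ 449.663
s ≈ √449.663 ≈ 21.2053
Perimeter = 3s ≈ 3·21.2053 ≈ 63.6158

Perimeter = 63.62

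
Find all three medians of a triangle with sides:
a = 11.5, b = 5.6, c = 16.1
Median formula: m_a = ½√(2b² + 2c² − a²) (and cyclically). a² = 132.25, b² = 31.36, c² = 259.21.
m_a = ½√(2·31.36 + 2·259.21 − 132.25) = ½√448.89 ≈ ½·21.187 ≈ 10.5935
m_b = ½√(2·132.25 + 2·259.21 − 31.36) = ½√751.56 ≈ ½·27.4146 ≈ 13.7073
m_c = ½√(2·132.25 + 2·31.36 − 259.21) = ½√68.01 ≈ ½·8.24682 ≈ 4.12341

m_a = 10.59, m_b = 13.71, m_c = 4.123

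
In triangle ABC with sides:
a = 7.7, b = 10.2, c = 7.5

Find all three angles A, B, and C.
Law of cosines for each angle (a² = 59.29, b² = 104.04, c² = 56.25):
cos(A) = (b² + c² − a²)/(2bc) = (104.04 + 56.25 − 59.29)/(2·10.2·7.5) = 101/153 ≈ 0.660131  ⇒  A ≈ 48.6902°
cos(B) = (a² + c² − b²)/(2ac) = (59.29 + 56.25 − 104.04)/(2·7.7·7.5) = 11.5/115.5 ≈ 0.0995671  ⇒  B ≈ 84.2858°
cos(C) = (a² + b² − c²)/(2ab) = (59.29 + 104.04 − 56.25)/(2·7.7·10.2) = 107.08/157.08 ≈ 0.681691  ⇒  C ≈ 47.0241°
Check: A + B + C ≈ 180°

A = 48.69°, B = 84.29°, C = 47.02°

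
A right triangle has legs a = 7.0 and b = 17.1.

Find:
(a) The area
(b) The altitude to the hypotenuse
(a) The legs are perpendicular, so Area = ½·a·b = ½·7.0·17.1 = ½·119.7 = 59.85
(b) Hypotenuse c = √(a² + b²) = √(49 + 292.41) = √341.41 ≈ 18.4773
    Area = ½·c·h_c  ⇒  h_c = 2·Area/c = 119.7/18.4773 ≈ 6.47823

Area = 59.85, h_c = 6.478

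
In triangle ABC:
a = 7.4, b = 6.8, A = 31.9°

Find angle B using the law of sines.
a/sin(A) = b/sin(B)  ⇒  sin(B) = b·sin(A)/a = 6.8·sin(31.9°)/7.4
sin(31.9°) ≈ 0.528438
sin(B) ≈ 6.8·0.528438/7.4 ≈ 3.59338/7.4 ≈ 0.485592
B = arcsin(0.485592) ≈ 29.0513°
(Since b ≤ a we need B ≤ A, so the obtuse alternative 180° − 29.0513° ≈ 150.949° is rejected.)

B = 29.05°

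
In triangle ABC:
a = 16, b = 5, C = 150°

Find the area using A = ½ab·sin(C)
A = ½·a·b·sin(C) = ½·16·5·sin(150°)
sin(150°) ≈ 0.5
A ≈ ½·80·0.5 = 40·0.5 ≈ 20

Area = 20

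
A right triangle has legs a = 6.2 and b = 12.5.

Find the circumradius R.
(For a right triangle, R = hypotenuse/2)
Hypotenuse c = √(a² + b²) = √(38.44 + 156.25) = √194.69 ≈ 13.9531
R = c/2 ≈ 13.9531/2 ≈ 6.97657

R = 6.977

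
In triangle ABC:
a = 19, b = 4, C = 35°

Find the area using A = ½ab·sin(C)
A = ½·a·b·sin(C) = ½·19·4·sin(35°)
sin(35°) ≈ 0.573576
A ≈ ½·76·0.573576 = 38·0.573576 ≈ 21.7959

Area = 21.8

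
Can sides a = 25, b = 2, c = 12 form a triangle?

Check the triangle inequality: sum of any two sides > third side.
a + b vs c: 25 + 2 = 27 > 12  ✓
a + c vs b: 25 + 12 = 37 > 2  ✓
b + c vs a: 2 + 12 = 14 ≤ 25  ✗

No: 2 + 12 = 14 is not > 25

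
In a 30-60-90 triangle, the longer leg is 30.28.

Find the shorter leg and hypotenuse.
In a 30-60-90 triangle the sides are in ratio 1 : √3 : 2, so short leg = long leg/√3 and hypotenuse = 2·(short leg).
Short leg = 30.28/√3 ≈ 30.28/1.73205 ≈ 17.4822
Hypotenuse = 2·17.4822 ≈ 34.9643

Short leg = 17.48, Hypotenuse = 34.96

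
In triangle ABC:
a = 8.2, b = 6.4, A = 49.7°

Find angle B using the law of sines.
a/sin(A) = b/sin(B)  ⇒  sin(B) = b·sin(A)/a = 6.4·sin(49.7°)/8.2
sin(49.7°) ≈ 0.762668
sin(B) ≈ 6.4·0.762668/8.2 ≈ 4.88108/8.2 ≈ 0.595253
B = arcsin(0.595253) ≈ 36.5307°
(Since b ≤ a we need B ≤ A, so the obtuse alternative 180° − 36.5307° ≈ 143.469° is rejected.)

B = 36.53°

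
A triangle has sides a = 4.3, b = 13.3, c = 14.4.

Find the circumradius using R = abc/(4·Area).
First find the area with Heron's formula.
s = (4.3 + 13.3 + 14.4)/2 = 16
Area = √(s(s−a)(s−b)(s−c)) = √(16·11.7·2.7·1.6) ≈ √808.704 ≈ 28.4377
abc = 4.3·13.3·14.4 = 823.536
R = abc/(4·Area) ≈ 823.536/(4·28.4377) = 823.536/113.751 ≈ 7.23982

R = 7.24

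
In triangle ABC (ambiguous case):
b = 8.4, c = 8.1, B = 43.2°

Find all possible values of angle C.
b/sin(B) = c/sin(C)  ⇒  sin(C) = c·sin(B)/b = 8.1·sin(43.2°)/8.4
sin(43.2°) ≈ 0.684547
sin(C) ≈ 8.1·0.684547/8.4 ≈ 5.54483/8.4 ≈ 0.660099
Candidate 1: C₁ = arcsin(0.660099) ≈ 41.3074°  →  A = 180° − 43.2° − 41.3074° ≈ 95.4926° > 0, valid
Candidate 2: C₂ = 180° − C₁ ≈ 138.693°  →  A = 180° − 43.2° − 138.693° ≈ -1.8926° ≤ 0, not a valid triangle

C = 41.31° (one solution)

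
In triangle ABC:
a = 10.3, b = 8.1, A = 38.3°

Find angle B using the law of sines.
a/sin(A) = b/sin(B)  ⇒  sin(B) = b·sin(A)/a = 8.1·sin(38.3°)/10.3
sin(38.3°) ≈ 0.619779
sin(B) ≈ 8.1·0.619779/10.3 ≈ 5.02021/10.3 ≈ 0.487399
B = arcsin(0.487399) ≈ 29.1698°
(Since b ≤ a we need B ≤ A, so the obtuse alternative 180° − 29.1698° ≈ 150.83° is rejected.)

B = 29.17°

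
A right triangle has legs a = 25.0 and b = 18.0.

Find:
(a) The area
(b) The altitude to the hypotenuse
(a) The legs are perpendicular, so Area = ½·a·b = ½·25.0·18.0 = ½·450 = 225
(b) Hypotenuse c = √(a² + b²) = √(625 + 324) = √949 ≈ 30.8058
    Area = ½·c·h_c  ⇒  h_c = 2·Area/c = 450/30.8058 ≈ 14.6076

Area = 225, h_c = 14.61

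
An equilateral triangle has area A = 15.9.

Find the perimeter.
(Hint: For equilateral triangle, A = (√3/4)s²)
A = (√3/4)s²  ⇒  s² = 4A/√3 = 4·15.9/√3 = 63.6/1.73205 ≈ 36.7195
s ≈ √36.7195 ≈ 6.05966
Perimeter = 3s ≈ 3·6.05966 ≈ 18.179

Perimeter = 18.18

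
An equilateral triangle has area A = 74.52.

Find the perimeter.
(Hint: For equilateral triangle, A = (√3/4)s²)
A = (√3/4)s²  ⇒  s² = 4A/√3 = 4·74.52/√3 = 298.08/1.73205 ≈ 172.097
s ≈ √172.097 ≈ 13.1186
Perimeter = 3s ≈ 3·13.1186 ≈ 39.3557

Perimeter = 39.36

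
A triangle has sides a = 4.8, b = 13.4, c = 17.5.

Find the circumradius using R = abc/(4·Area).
First find the area with Heron's formula.
s = (4.8 + 13.4 + 17.5)/2 = 17.85
Area = √(s(s−a)(s−b)(s−c)) = √(17.85·13.05·4.45·0.35) ≈ √362.808 ≈ 19.0475
abc = 4.8·13.4·17.5 = 1125.6
R = abc/(4·Area) ≈ 1125.6/(4·19.0475) = 1125.6/76.1901 ≈ 14.7736

R = 14.77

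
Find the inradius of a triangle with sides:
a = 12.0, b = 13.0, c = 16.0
r = Area/s where s is the semi-perimeter.
s = (12.0 + 13.0 + 16.0)/2 = 41/2 = 20.5
Area = √(s(s−a)(s−b)(s−c)) = √(20.5·8.5·7.5·4.5) ≈ √5880.94 ≈ 76.6873
r ≈ 76.6873/20.5 ≈ 3.74084

r = 3.741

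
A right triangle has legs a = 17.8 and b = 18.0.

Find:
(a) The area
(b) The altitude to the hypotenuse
(a) The legs are perpendicular, so Area = ½·a·b = ½·17.8·18.0 = ½·320.4 = 160.2
(b) Hypotenuse c = √(a² + b²) = √(316.84 + 324) = √640.84 ≈ 25.3148
    Area = ½·c·h_c  ⇒  h_c = 2·Area/c = 320.4/25.3148 ≈ 12.6566

Area = 160.2, h_c = 12.66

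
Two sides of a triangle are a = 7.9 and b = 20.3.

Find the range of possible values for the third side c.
Triangle inequality: |a − b| < c < a + b
|a − b| = |7.9 − 20.3| = 12.4
a + b = 7.9 + 20.3 = 28.2

12.4 < c < 28.2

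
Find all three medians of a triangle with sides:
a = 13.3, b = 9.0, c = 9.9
Median formula: m_a = ½√(2b² + 2c² − a²) (and cyclically). a² = 176.89, b² = 81, c² = 98.01.
m_a = ½√(2·81 + 2·98.01 − 176.89) = ½√181.13 ≈ ½·13.4585 ≈ 6.72923
m_b = ½√(2·176.89 + 2·98.01 − 81) = ½√468.8 ≈ ½·21.6518 ≈ 10.8259
m_c = ½√(2·176.89 + 2·81 − 98.01) = ½√417.77 ≈ ½·20.4394 ≈ 10.2197

m_a = 6.729, m_b = 10.83, m_c = 10.22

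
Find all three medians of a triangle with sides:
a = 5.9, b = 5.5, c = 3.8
Median formula: m_a = ½√(2b² + 2c² − a²) (and cyclically). a² = 34.81, b² = 30.25, c² = 14.44.
m_a = ½√(2·30.25 + 2·14.44 − 34.81) = ½√54.57 ≈ ½·7.38715 ≈ 3.69358
m_b = ½√(2·34.81 + 2·14.44 − 30.25) = ½√68.25 ≈ ½·8.26136 ≈ 4.13068
m_c = ½√(2·34.81 + 2·30.25 − 14.44) = ½√115.68 ≈ ½·10.7555 ≈ 5.37773

m_a = 3.694, m_b = 4.131, m_c = 5.378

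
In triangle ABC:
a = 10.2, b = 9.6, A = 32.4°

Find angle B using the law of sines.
a/sin(A) = b/sin(B)  ⇒  sin(B) = b·sin(A)/a = 9.6·sin(32.4°)/10.2
sin(32.4°) ≈ 0.535827
sin(B) ≈ 9.6·0.535827/10.2 ≈ 5.14394/10.2 ≈ 0.504308
B = arcsin(0.504308) ≈ 30.2854°
(Since b ≤ a we need B ≤ A, so the obtuse alternative 180° − 30.2854° ≈ 149.715° is rejected.)

B = 30.29°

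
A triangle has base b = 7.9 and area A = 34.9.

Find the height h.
A = ½·b·h  ⇒  h = 2A/b = 2·34.9/7.9 = 69.8/7.9 ≈ 8.83544

h = 8.835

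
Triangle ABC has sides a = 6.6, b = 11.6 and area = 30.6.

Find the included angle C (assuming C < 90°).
Area = ½·a·b·sin(C)  ⇒  sin(C) = 2·Area/(a·b) = 2·30.6/(6.6·11.6) = 61.2/76.56 ≈ 0.799373
C = arcsin(0.799373) ≈ 53.0703° (taking the acute solution since C < 90°)

C = 53.07°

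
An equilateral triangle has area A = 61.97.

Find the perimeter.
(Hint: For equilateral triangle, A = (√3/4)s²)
A = (√3/4)s²  ⇒  s² = 4A/√3 = 4·61.97/√3 = 247.88/1.73205 ≈ 143.114
s ≈ √143.114 ≈ 11.963
Perimeter = 3s ≈ 3·11.963 ≈ 35.889

Perimeter = 35.89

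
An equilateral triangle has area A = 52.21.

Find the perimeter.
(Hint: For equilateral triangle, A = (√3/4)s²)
A = (√3/4)s²  ⇒  s² = 4A/√3 = 4·52.21/√3 = 208.84/1.73205 ≈ 120.574
s ≈ √120.574 ≈ 10.9806
Perimeter = 3s ≈ 3·10.9806 ≈ 32.9418

Perimeter = 32.94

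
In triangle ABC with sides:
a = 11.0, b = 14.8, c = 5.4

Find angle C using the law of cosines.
c² = a² + b² − 2ab·cos(C)  ⇒  cos(C) = (a² + b² − c²)/(2ab)
cos(C) = (11.0² + 14.8² − 5.4²)/(2·11.0·14.8) = (121 + 219.04 − 29.16)/325.6 = 310.88/325.6 ≈ 0.954791
C = arccos(0.954791) ≈ 17.2942°

C = 17.29°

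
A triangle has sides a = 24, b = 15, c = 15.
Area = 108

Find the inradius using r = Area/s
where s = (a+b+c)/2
s = (24 + 15 + 15)/2 = 54/2 = 27
r = Area/s = 108/27 ≈ 4

r = 4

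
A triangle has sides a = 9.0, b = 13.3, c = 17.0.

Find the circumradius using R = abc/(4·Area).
First find the area with Heron's formula.
s = (9.0 + 13.3 + 17.0)/2 = 19.65
Area = √(s(s−a)(s−b)(s−c)) = √(19.65·10.65·6.35·2.65) ≈ √3521.53 ≈ 59.3425
abc = 9.0·13.3·17.0 = 2034.9
R = abc/(4·Area) ≈ 2034.9/(4·59.3425) = 2034.9/237.37 ≈ 8.57269

R = 8.573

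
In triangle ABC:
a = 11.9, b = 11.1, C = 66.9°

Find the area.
Two sides and the included angle (SAS): A = ½·a·b·sin(C) = ½·11.9·11.1·sin(66.9°)
sin(66.9°) ≈ 0.919821
A ≈ ½·132.09·0.919821 = 66.045·0.919821 ≈ 60.7496

Area = 60.75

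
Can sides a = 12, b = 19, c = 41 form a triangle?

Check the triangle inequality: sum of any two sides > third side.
a + b vs c: 12 + 19 = 31 ≤ 41  ✗
a + c vs b: 12 + 41 = 53 > 19  ✓
b + c vs a: 19 + 41 = 60 > 12  ✓

No: 12 + 19 = 31 is not > 41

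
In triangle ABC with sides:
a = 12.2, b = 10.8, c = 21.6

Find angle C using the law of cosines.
c² = a² + b² − 2ab·cos(C)  ⇒  cos(C) = (a² + b² − c²)/(2ab)
cos(C) = (12.2² + 10.8² − 21.6²)/(2·12.2·10.8) = (148.84 + 116.64 − 466.56)/263.52 = -201.08/263.52 ≈ -0.763054
C = arccos(-0.763054) ≈ 139.734°

C = 139.7°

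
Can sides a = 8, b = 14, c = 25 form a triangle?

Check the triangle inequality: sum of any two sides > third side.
a + b vs c: 8 + 14 = 22 ≤ 25  ✗
a + c vs b: 8 + 25 = 33 > 14  ✓
b + c vs a: 14 + 25 = 39 > 8  ✓

No: 8 + 14 = 22 is not > 25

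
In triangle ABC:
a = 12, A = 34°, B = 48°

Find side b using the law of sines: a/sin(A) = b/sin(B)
a/sin(A) = b/sin(B)  ⇒  b = a·sin(B)/sin(A) = 12·sin(48°)/sin(34°)
sin(48°) ≈ 0.743145, sin(34°) ≈ 0.559193
b ≈ 12·0.743145/0.559193 ≈ 8.91774/0.559193 ≈ 15.9475

b = 15.95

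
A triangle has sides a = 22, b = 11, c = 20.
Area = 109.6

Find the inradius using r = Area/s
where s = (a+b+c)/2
s = (22 + 11 + 20)/2 = 53/2 = 26.5
r = Area/s = 109.6/26.5 ≈ 4.13585

r = 4.136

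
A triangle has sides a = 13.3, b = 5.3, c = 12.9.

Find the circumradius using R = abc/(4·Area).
First find the area with Heron's formula.
s = (13.3 + 5.3 + 12.9)/2 = 15.75
Area = √(s(s−a)(s−b)(s−c)) = √(15.75·2.45·10.45·2.85) ≈ √1149.23 ≈ 33.9003
abc = 13.3·5.3·12.9 = 909.321
R = abc/(4·Area) ≈ 909.321/(4·33.9003) = 909.321/135.601 ≈ 6.70584

R = 6.706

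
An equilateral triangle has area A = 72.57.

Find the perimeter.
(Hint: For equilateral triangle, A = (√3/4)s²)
A = (√3/4)s²  ⇒  s² = 4A/√3 = 4·72.57/√3 = 290.28/1.73205 ≈ 167.593
s ≈ √167.593 ≈ 12.9458
Perimeter = 3s ≈ 3·12.9458 ≈ 38.8373

Perimeter = 38.84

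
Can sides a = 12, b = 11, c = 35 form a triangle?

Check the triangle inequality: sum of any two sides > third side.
a + b vs c: 12 + 11 = 23 ≤ 35  ✗
a + c vs b: 12 + 35 = 47 > 11  ✓
b + c vs a: 11 + 35 = 46 > 12  ✓

No: 12 + 11 = 23 is not > 35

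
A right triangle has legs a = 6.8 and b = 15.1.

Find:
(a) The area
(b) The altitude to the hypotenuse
(a) The legs are perpendicular, so Area = ½·a·b = ½·6.8·15.1 = ½·102.68 = 51.34
(b) Hypotenuse c = √(a² + b²) = √(46.24 + 228.01) = √274.25 ≈ 16.5605
    Area = ½·c·h_c  ⇒  h_c = 2·Area/c = 102.68/16.5605 ≈ 6.2003

Area = 51.34, h_c = 6.2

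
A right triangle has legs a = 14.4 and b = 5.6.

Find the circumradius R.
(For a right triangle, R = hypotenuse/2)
Hypotenuse c = √(a² + b²) = √(207.36 + 31.36) = √238.72 ≈ 15.4506
R = c/2 ≈ 15.4506/2 ≈ 7.72528

R = 7.725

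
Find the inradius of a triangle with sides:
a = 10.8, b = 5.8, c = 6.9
r = Area/s where s is the semi-perimeter.
s = (10.8 + 5.8 + 6.9)/2 = 23.5/2 = 11.75
Area = √(s(s−a)(s−b)(s−c)) = √(11.75·0.95·5.95·4.85) ≈ √322.122 ≈ 17.9478
r ≈ 17.9478/11.75 ≈ 1.52747

r = 1.527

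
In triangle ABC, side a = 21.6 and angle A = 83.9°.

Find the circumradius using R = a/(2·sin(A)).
R = a/(2·sin(A)) = 21.6/(2·sin(83.9°))
sin(83.9°) ≈ 0.994338
R ≈ 21.6/(2·0.994338) = 21.6/1.98868 ≈ 10.8615

R = 10.86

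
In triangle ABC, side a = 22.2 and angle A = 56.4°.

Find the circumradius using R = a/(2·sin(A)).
R = a/(2·sin(A)) = 22.2/(2·sin(56.4°))
sin(56.4°) ≈ 0.832921
R ≈ 22.2/(2·0.832921) = 22.2/1.66584 ≈ 13.3266

R = 13.33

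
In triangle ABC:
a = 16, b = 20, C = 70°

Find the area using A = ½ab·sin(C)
A = ½·a·b·sin(C) = ½·16·20·sin(70°)
sin(70°) ≈ 0.939693
A ≈ ½·320·0.939693 = 160·0.939693 ≈ 150.351

Area = 150.4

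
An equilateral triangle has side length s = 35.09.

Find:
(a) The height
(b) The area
(a) The height splits the triangle into two 30-60-90 halves: h = s·√3/2 = 35.09·1.73205/2 ≈ 60.7777/2 ≈ 30.3888
(b) Area = (√3/4)·s² = (√3/4)·35.09² = (√3/4)·1231.3081 ≈ 0.433013·1231.3081 ≈ 533.172

Height = 30.39, Area = 533.2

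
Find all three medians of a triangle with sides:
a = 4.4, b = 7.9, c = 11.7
Median formula: m_a = ½√(2b² + 2c² − a²) (and cyclically). a² = 19.36, b² = 62.41, c² = 136.89.
m_a = ½√(2·62.41 + 2·136.89 − 19.36) = ½√379.24 ≈ ½·19.4741 ≈ 9.73704
m_b = ½√(2·19.36 + 2·136.89 − 62.41) = ½√250.09 ≈ ½·15.8142 ≈ 7.90712
m_c = ½√(2·19.36 + 2·62.41 − 136.89) = ½√26.65 ≈ ½·5.16236 ≈ 2.58118

m_a = 9.737, m_b = 7.907, m_c = 2.581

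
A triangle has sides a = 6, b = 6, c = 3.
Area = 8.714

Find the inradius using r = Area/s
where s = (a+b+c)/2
s = (6 + 6 + 3)/2 = 15/2 = 7.5
r = Area/s = 8.714/7.5 ≈ 1.16187

r = 1.162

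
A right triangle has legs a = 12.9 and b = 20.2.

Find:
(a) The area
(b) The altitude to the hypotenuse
(a) The legs are perpendicular, so Area = ½·a·b = ½·12.9·20.2 = ½·260.58 = 130.29
(b) Hypotenuse c = √(a² + b²) = √(166.41 + 408.04) = √574.45 ≈ 23.9677
    Area = ½·c·h_c  ⇒  h_c = 2·Area/c = 260.58/23.9677 ≈ 10.8721

Area = 130.29, h_c = 10.87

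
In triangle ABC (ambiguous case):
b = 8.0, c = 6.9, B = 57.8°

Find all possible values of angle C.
b/sin(B) = c/sin(C)  ⇒  sin(C) = c·sin(B)/b = 6.9·sin(57.8°)/8.0
sin(57.8°) ≈ 0.846193
sin(C) ≈ 6.9·0.846193/8.0 ≈ 5.83873/8.0 ≈ 0.729842
Candidate 1: C₁ = arcsin(0.729842) ≈ 46.8731°  →  A = 180° − 57.8° − 46.8731° ≈ 75.3269° > 0, valid
Candidate 2: C₂ = 180° − C₁ ≈ 133.127°  →  A = 180° − 57.8° − 133.127° ≈ -10.9269° ≤ 0, not a valid triangle

C = 46.87° (one solution)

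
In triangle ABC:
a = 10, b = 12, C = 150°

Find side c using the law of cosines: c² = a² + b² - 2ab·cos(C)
c² = 10² + 12² − 2·10·12·cos(150°)
cos(150°) ≈ -0.866025
c² ≈ 100 + 144 − 240·(-0.866025) ≈ 244 + 207.846 ≈ 451.846
c ≈ √451.846 ≈ 21.2567

c = 21.26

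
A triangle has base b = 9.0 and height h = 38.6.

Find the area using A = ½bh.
A = ½·b·h = ½·9.0·38.6 = ½·347.4 = 173.7

Area = 173.7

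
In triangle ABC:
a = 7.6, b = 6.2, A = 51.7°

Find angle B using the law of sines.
a/sin(A) = b/sin(B)  ⇒  sin(B) = b·sin(A)/a = 6.2·sin(51.7°)/7.6
sin(51.7°) ≈ 0.784776
sin(B) ≈ 6.2·0.784776/7.6 ≈ 4.86561/7.6 ≈ 0.640212
B = arcsin(0.640212) ≈ 39.8077°
(Since b ≤ a we need B ≤ A, so the obtuse alternative 180° − 39.8077° ≈ 140.192° is rejected.)

B = 39.81°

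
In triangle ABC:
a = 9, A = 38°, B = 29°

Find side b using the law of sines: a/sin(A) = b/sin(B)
a/sin(A) = b/sin(B)  ⇒  b = a·sin(B)/sin(A) = 9·sin(29°)/sin(38°)
sin(29°) ≈ 0.48481, sin(38°) ≈ 0.615661
b ≈ 9·0.48481/0.615661 ≈ 4.36329/0.615661 ≈ 7.08715

b = 7.087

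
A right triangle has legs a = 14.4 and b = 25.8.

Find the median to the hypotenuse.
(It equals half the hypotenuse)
Hypotenuse c = √(a² + b²) = √(207.36 + 665.64) = √873 ≈ 29.5466
Median to hypotenuse = c/2 ≈ 29.5466/2 ≈ 14.7733

Median = 14.77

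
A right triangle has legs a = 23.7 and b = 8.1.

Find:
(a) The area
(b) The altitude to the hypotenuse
(a) The legs are perpendicular, so Area = ½·a·b = ½·23.7·8.1 = ½·191.97 = 95.985
(b) Hypotenuse c = √(a² + b²) = √(561.69 + 65.61) = √627.3 ≈ 25.046
    Area = ½·c·h_c  ⇒  h_c = 2·Area/c = 191.97/25.046 ≈ 7.66471

Area = 95.985, h_c = 7.665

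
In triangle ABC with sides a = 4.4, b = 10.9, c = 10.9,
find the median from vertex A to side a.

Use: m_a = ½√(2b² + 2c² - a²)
m_a = ½√(2·10.9² + 2·10.9² − 4.4²) = ½√(2·118.81 + 2·118.81 − 19.36) = ½√(237.62 + 237.62 − 19.36) = ½√455.88
√455.88 ≈ 21.3513, so m_a ≈ 10.6757

m_a = 10.68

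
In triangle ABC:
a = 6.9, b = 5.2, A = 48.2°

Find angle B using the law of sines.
a/sin(A) = b/sin(B)  ⇒  sin(B) = b·sin(A)/a = 5.2·sin(48.2°)/6.9
sin(48.2°) ≈ 0.745476
sin(B) ≈ 5.2·0.745476/6.9 ≈ 3.87648/6.9 ≈ 0.561808
B = arcsin(0.561808) ≈ 34.1809°
(Since b ≤ a we need B ≤ A, so the obtuse alternative 180° − 34.1809° ≈ 145.819° is rejected.)

B = 34.18°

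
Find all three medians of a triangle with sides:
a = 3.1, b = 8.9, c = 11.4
Median formula: m_a = ½√(2b² + 2c² − a²) (and cyclically). a² = 9.61, b² = 79.21, c² = 129.96.
m_a = ½√(2·79.21 + 2·129.96 − 9.61) = ½√408.73 ≈ ½·20.2171 ≈ 10.1085
m_b = ½√(2·9.61 + 2·129.96 − 79.21) = ½√199.93 ≈ ½·14.1397 ≈ 7.06983
m_c = ½√(2·9.61 + 2·79.21 − 129.96) = ½√47.68 ≈ ½·6.90507 ≈ 3.45254

m_a = 10.11, m_b = 7.07, m_c = 3.453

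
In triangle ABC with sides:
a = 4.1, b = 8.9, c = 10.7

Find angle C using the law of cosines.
c² = a² + b² − 2ab·cos(C)  ⇒  cos(C) = (a² + b² − c²)/(2ab)
cos(C) = (4.1² + 8.9² − 10.7²)/(2·4.1·8.9) = (16.81 + 79.21 − 114.49)/72.98 = -18.47/72.98 ≈ -0.253083
C = arccos(-0.253083) ≈ 104.66°

C = 104.7°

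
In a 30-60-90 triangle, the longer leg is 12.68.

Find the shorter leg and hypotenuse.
In a 30-60-90 triangle the sides are in ratio 1 : √3 : 2, so short leg = long leg/√3 and hypotenuse = 2·(short leg).
Short leg = 12.68/√3 ≈ 12.68/1.73205 ≈ 7.3208
Hypotenuse = 2·7.3208 ≈ 14.6416

Short leg = 7.321, Hypotenuse = 14.64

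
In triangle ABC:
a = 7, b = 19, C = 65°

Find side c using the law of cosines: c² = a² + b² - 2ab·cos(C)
c² = 7² + 19² − 2·7·19·cos(65°)
cos(65°) ≈ 0.422618
c² ≈ 49 + 361 − 266·(0.422618) ≈ 410 − 112.416 ≈ 297.584
c ≈ √297.584 ≈ 17.2506

c = 17.25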